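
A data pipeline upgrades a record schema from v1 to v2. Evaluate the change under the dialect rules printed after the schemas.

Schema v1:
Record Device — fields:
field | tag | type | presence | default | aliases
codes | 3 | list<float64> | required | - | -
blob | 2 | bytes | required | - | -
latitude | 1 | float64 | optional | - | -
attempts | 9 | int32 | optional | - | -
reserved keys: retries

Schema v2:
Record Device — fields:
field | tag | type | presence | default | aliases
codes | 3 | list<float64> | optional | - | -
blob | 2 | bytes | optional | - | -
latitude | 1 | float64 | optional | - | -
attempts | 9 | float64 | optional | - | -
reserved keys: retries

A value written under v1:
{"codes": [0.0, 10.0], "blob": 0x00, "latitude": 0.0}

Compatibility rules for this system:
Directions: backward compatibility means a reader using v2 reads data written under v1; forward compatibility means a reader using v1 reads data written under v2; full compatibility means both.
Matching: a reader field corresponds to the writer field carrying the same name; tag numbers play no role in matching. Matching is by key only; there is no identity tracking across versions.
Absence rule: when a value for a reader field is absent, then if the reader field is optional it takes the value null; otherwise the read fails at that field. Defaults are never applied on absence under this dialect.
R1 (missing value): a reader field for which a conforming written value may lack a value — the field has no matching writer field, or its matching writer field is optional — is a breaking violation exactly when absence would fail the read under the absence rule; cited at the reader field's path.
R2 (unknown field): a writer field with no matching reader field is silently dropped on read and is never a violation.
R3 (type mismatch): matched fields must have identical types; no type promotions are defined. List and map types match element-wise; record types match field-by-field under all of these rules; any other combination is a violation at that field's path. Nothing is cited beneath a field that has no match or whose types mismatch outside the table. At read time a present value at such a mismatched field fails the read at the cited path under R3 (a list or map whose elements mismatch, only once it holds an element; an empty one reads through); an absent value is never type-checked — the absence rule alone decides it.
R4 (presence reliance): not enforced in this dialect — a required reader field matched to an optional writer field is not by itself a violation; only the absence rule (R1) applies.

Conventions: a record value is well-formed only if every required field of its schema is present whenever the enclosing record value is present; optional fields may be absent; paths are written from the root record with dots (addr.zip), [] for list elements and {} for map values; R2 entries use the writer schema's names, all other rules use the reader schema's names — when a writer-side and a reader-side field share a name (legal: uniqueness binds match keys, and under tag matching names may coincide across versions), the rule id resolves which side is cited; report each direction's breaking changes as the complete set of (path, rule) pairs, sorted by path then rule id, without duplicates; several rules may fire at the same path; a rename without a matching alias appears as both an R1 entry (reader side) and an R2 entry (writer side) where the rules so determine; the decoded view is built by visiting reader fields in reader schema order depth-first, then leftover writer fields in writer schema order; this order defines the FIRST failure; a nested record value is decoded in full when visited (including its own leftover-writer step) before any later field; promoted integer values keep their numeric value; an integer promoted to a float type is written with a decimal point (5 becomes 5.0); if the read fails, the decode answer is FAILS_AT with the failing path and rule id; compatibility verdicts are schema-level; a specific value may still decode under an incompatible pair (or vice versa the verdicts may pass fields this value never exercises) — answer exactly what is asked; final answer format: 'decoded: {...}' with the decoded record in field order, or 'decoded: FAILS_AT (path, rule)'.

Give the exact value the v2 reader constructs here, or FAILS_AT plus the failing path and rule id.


decoded: {"codes": [0.0, 10.0], "blob": 0x00, "latitude": 0.0, "attempts": null}

each type pair in Device: writer, then reader
migrating the Device value to v2:
  codes := [0.0, 10.0]
  blob := 0x00
  latitude := 0.0
  attempts := null (not supplied -> null)
  => decoded: {"codes": [0.0, 10.0], "blob": 0x00, "latitude": 0.0, "attempts": null}
the other Device changes do not affect what is asked:
  field codes in record Device: required changed to optional -> a verdict-level change on Device — the shown value reads the same
  field blob in record Device: required changed to optional -> a verdict-level change on Device — the shown value reads the same
  field attempts in record Device: type int32 changed to float64 -> a verdict-level change on Device — the shown value reads the same


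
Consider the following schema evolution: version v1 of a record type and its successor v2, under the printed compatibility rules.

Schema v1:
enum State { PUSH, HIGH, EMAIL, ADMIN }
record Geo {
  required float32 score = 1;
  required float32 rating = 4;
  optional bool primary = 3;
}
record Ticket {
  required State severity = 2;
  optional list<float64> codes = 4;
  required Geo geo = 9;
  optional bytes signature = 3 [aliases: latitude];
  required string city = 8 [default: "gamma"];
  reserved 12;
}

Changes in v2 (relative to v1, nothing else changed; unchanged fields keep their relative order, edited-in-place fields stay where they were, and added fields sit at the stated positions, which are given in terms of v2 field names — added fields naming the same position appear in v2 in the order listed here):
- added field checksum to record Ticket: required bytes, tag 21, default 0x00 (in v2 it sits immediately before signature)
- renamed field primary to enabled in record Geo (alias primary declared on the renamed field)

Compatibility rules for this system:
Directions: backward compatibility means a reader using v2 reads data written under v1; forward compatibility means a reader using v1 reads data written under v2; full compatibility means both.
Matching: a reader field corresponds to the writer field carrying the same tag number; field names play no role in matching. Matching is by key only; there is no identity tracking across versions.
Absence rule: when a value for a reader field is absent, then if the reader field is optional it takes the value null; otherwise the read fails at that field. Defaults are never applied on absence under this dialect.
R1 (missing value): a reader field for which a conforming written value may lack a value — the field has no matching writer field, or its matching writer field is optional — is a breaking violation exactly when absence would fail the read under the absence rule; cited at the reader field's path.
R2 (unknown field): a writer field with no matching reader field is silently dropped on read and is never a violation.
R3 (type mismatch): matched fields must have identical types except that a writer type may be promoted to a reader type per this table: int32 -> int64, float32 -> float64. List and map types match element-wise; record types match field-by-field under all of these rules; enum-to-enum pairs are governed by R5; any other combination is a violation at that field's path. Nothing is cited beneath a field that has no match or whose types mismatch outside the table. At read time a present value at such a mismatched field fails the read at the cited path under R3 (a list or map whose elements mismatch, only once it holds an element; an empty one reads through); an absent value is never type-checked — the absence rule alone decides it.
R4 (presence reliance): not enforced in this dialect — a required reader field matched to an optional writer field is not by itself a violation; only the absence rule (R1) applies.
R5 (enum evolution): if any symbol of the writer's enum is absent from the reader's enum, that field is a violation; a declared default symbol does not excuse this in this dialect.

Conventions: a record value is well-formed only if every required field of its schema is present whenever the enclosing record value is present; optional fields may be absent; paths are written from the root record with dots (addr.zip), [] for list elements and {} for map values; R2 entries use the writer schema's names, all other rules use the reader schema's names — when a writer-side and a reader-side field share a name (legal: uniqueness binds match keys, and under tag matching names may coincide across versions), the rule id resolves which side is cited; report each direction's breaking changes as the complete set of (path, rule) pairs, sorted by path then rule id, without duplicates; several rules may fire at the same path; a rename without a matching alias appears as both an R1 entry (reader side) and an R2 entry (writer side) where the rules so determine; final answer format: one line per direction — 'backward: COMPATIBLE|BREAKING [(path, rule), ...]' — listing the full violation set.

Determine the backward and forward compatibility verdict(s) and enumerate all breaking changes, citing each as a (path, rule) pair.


backward: BREAKING [(checksum, R1)]; forward: COMPATIBLE []

arrows below run writer -> reader for Ticket
backward for Ticket (reader v2, writer v1):
  State -> State, writer required: severity aligns to severity
  list<float64> -> list<float64>, writer optional: codes aligns to codes
  Geo -> Geo, writer required: geo aligns to geo
  checksum has no writer counterpart
  bytes -> bytes, writer optional: signature aligns to signature
  string -> string, writer required: city aligns to city
  float32 -> float32, writer required: geo.score aligns to geo.score
  float32 -> float32, writer required: geo.rating aligns to geo.rating
  bool -> bool, writer optional: geo.enabled aligns to geo.primary
  violation R1 at checksum
  => backward verdict for Ticket: BREAKING, 1 violation(s)
forward for Ticket (reader v1, writer v2):
  State -> State, writer required: severity aligns to severity
  list<float64> -> list<float64>, writer optional: codes aligns to codes
  Geo -> Geo, writer required: geo aligns to geo
  bytes -> bytes, writer optional: signature aligns to signature
  string -> string, writer required: city aligns to city
  writer field checksum has no reader counterpart
  float32 -> float32, writer required: geo.score aligns to geo.score
  float32 -> float32, writer required: geo.rating aligns to geo.rating
  bool -> bool, writer optional: geo.primary aligns to geo.enabled
  => forward verdict for Ticket: COMPATIBLE, no violations


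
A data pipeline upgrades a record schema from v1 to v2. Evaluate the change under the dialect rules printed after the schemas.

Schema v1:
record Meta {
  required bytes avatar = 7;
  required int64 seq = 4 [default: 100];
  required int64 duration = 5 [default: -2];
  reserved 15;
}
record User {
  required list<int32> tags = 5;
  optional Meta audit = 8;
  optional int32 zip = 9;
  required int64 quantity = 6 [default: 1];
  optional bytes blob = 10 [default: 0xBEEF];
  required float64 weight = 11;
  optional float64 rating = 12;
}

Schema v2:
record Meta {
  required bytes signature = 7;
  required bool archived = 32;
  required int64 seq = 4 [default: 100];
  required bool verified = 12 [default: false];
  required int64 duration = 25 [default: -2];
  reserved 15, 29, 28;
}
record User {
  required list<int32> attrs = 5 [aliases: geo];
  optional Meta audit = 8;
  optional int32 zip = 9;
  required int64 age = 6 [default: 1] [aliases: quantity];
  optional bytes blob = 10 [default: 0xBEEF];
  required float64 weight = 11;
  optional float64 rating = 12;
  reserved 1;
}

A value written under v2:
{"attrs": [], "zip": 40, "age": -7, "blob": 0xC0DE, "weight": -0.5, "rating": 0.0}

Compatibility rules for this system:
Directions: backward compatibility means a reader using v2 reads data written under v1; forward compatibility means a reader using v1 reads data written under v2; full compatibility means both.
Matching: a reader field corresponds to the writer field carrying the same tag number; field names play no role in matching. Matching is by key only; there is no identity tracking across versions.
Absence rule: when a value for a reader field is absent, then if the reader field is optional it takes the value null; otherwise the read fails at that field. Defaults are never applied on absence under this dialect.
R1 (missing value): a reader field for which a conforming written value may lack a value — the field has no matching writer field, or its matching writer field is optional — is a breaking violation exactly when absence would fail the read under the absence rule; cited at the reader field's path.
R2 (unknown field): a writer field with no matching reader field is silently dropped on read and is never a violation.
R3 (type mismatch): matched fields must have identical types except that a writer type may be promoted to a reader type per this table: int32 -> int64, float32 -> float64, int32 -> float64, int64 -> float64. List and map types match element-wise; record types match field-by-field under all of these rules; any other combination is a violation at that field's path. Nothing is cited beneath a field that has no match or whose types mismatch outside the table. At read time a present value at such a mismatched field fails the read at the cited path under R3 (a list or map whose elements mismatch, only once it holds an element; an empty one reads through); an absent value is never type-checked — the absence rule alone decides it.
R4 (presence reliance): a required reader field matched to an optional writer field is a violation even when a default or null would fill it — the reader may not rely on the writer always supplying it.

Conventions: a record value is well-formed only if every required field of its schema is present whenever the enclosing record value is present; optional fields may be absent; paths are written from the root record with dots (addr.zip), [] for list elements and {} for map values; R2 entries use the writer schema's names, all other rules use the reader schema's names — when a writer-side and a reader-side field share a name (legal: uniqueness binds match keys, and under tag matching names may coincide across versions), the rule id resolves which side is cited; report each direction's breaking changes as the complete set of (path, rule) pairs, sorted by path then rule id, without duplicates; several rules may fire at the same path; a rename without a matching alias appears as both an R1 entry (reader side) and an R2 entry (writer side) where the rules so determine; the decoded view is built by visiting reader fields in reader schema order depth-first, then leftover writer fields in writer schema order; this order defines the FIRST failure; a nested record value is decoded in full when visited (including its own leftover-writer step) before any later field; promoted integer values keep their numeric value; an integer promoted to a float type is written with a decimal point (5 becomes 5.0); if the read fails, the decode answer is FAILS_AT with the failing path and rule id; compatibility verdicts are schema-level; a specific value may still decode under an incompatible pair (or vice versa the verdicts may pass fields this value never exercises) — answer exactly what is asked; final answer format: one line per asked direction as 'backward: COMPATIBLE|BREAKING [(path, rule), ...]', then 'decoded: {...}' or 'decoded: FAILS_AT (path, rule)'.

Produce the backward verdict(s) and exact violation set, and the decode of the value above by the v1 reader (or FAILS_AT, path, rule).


backward: BREAKING [(audit.archived, R1), (audit.duration, R1), (audit.verified, R1)]; decoded: {"tags": [], "audit": null, "zip": 40, "quantity": -7, "blob": 0xC0DE, "weight": -0.5, "rating": 0.0}

in User below, arrows point writer -> reader
backward pass over User, reader schema v2, writer schema v1:
  attrs <- tags (list<int32> -> list<int32>, writer required)
  audit <- audit (Meta -> Meta, writer optional)
  zip <- zip (int32 -> int32, writer optional)
  age <- quantity (int64 -> int64, writer required)
  blob <- blob (bytes -> bytes, writer optional)
  weight <- weight (float64 -> float64, writer required)
  rating <- rating (float64 -> float64, writer optional)
  audit.signature <- audit.avatar (bytes -> bytes, writer required)
  audit.archived: no writer match
  audit.seq <- audit.seq (int64 -> int64, writer required)
  audit.verified: no writer match
  audit.duration: no writer match
  audit.duration (writer side), unknown to reader
  rule R1 violated at audit.archived
  rule R1 violated at audit.duration
  rule R1 violated at audit.verified
  => 3 violation(s): backward is BREAKING for User
decode (reader v1):
  tags := [] (from writer attrs)
  audit := null (absent, optional -> null)
  zip := 40
  quantity := -7 (from writer age)
  blob := 0xC0DE
  weight := -0.5
  rating := 0.0
  => decoded: {"tags": [], "audit": null, "zip": 40, "quantity": -7, "blob": 0xC0DE, "weight": -0.5, "rating": 0.0}
checking off the User differences that do not matter here:
  renamed field tags to attrs in record User -> triggers nothing under User's printed rules — same verdict
  renamed field avatar to signature in record Meta -> triggers nothing under User's printed rules — same verdict
  renamed field quantity to age in record User (alias quantity declared on the renamed field) -> triggers nothing under User's printed rules — same verdict


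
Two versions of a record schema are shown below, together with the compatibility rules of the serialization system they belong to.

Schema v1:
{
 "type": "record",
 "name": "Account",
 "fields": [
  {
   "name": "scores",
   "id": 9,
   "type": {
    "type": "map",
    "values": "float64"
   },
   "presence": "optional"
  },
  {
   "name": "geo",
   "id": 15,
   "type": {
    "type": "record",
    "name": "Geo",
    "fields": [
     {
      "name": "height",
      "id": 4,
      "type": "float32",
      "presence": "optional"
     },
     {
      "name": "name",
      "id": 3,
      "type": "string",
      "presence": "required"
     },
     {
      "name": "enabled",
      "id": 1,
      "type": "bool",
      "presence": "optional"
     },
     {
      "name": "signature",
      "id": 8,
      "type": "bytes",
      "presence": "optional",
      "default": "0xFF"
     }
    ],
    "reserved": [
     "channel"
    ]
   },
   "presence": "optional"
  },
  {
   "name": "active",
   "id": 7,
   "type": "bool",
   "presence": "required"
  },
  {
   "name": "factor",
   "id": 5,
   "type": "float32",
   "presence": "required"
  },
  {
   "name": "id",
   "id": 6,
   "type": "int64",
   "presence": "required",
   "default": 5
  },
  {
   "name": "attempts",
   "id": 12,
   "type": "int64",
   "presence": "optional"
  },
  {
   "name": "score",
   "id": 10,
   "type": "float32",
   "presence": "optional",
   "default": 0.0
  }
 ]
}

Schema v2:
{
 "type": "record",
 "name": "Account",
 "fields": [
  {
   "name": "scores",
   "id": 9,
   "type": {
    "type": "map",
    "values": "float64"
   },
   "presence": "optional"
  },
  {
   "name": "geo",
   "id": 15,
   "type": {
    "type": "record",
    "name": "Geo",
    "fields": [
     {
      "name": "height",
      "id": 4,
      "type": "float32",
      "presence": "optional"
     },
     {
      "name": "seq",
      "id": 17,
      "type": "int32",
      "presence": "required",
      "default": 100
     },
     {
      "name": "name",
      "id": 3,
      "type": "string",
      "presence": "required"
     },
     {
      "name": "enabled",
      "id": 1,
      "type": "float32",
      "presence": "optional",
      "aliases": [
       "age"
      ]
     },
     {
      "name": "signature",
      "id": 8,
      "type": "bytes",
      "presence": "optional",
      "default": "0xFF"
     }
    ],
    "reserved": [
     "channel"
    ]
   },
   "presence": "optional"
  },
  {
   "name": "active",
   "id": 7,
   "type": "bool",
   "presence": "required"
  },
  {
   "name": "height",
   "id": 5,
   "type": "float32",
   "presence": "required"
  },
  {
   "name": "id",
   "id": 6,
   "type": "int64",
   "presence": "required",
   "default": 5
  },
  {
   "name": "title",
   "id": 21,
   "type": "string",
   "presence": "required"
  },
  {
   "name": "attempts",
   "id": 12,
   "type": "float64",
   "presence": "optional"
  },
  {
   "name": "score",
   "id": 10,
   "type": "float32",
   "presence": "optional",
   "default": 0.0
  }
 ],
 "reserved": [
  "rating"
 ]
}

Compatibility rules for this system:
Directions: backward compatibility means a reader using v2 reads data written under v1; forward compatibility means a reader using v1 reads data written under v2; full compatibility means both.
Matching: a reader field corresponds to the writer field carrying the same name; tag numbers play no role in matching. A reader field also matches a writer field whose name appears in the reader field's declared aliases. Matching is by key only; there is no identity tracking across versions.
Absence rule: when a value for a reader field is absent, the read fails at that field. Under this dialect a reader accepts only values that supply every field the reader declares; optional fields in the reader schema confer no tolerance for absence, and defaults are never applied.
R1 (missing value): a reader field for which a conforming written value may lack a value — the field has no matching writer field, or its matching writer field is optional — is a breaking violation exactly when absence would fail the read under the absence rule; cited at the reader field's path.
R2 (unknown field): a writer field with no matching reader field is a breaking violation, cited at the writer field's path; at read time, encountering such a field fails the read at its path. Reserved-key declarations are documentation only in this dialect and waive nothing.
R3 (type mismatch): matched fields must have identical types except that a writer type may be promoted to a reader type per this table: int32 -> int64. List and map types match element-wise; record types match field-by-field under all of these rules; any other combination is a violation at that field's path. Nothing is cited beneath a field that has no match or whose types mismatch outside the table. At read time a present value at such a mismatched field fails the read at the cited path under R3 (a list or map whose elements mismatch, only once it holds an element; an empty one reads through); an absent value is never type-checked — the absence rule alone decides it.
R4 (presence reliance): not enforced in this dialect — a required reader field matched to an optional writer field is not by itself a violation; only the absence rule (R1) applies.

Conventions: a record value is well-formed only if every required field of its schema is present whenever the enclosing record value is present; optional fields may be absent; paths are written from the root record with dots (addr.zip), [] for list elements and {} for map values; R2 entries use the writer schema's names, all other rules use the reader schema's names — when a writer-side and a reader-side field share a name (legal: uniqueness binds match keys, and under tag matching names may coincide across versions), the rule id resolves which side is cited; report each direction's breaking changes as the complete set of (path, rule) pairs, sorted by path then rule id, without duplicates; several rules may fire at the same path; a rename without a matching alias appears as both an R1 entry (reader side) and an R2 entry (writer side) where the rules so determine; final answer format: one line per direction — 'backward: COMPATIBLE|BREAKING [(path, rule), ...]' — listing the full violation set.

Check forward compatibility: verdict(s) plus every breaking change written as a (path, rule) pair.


arrows below run writer -> reader for Account
forward pass over Account, reader schema v1, writer schema v2:
  scores: map<string, float64> -> map<string, float64>, writer optional; from scores
  geo: Geo -> Geo, writer optional; from geo
  active: bool -> bool, writer required; from active
  factor has no writer counterpart
  id: int64 -> int64, writer required; from id
  attempts: float64 -> int64, writer optional; from attempts
  score: float32 -> float32, writer optional; from score
  writer height: unknown to reader
  writer title: unknown to reader
  geo.height: float32 -> float32, writer optional; from geo.height
  geo.name: string -> string, writer required; from geo.name
  geo.enabled: float32 -> bool, writer optional; from geo.enabled
  geo.signature: bytes -> bytes, writer optional; from geo.signature
  writer geo.seq: unknown to reader
  rule R1 violated at attempts
  rule R3 violated at attempts
  rule R1 violated at factor
  rule R1 violated at geo
  rule R1 violated at geo.enabled
  rule R3 violated at geo.enabled
  rule R1 violated at geo.height
  rule R2 violated at geo.seq
  rule R1 violated at geo.signature
  rule R2 violated at height
  rule R1 violated at score
  rule R1 violated at scores
  rule R2 violated at title
  => forward: BREAKING (13)

forward: BREAKING [(attempts, R1), (attempts, R3), (factor, R1), (geo, R1), (geo.enabled, R1), (geo.enabled, R3), (geo.height, R1), (geo.seq, R2), (geo.signature, R1), (height, R2), (score, R1), (scores, R1), (title, R2)]


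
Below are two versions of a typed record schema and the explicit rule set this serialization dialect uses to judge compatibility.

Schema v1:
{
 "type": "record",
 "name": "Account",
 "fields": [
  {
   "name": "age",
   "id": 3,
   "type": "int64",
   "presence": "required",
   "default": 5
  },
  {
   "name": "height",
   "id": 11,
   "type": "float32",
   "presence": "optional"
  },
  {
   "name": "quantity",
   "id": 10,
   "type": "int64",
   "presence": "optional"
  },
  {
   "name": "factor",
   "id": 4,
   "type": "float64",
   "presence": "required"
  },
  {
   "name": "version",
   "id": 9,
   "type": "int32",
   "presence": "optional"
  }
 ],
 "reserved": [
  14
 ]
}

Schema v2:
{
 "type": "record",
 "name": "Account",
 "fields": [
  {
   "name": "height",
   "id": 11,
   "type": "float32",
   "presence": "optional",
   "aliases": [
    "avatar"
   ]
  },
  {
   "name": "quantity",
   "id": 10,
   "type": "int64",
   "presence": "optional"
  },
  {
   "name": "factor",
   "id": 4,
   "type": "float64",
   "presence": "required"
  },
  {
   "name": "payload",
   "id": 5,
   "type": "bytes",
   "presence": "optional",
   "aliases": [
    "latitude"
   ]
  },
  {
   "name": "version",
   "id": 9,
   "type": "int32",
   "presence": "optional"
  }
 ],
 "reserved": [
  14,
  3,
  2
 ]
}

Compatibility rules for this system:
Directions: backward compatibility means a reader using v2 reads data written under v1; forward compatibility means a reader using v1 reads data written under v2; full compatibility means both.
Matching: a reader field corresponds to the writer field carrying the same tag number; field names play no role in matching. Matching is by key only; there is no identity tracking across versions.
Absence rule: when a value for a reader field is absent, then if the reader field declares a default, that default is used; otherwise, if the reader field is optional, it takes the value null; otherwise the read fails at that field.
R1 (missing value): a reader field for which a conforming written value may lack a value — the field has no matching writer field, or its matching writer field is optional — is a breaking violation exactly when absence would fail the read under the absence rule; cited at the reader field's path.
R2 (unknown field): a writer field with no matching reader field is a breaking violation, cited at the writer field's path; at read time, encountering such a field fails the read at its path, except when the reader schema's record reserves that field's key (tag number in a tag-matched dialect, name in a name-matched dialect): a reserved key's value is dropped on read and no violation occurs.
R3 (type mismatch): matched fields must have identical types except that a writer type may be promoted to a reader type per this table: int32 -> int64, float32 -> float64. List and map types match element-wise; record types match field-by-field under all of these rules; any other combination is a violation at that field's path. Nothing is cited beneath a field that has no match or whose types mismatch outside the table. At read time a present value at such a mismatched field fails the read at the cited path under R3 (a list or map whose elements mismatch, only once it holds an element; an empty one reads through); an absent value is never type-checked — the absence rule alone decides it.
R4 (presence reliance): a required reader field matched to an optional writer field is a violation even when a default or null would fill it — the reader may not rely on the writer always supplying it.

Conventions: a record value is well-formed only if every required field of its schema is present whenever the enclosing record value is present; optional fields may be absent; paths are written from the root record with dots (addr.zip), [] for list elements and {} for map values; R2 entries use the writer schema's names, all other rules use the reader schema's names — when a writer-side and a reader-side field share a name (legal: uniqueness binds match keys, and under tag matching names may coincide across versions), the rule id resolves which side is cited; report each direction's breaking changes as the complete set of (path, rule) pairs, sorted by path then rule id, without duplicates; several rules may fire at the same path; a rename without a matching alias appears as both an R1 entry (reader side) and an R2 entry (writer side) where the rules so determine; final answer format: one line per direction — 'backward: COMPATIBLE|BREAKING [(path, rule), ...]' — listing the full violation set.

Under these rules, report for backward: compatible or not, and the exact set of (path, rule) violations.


backward: COMPATIBLE []

arrows below run writer -> reader for Account
backward pass over Account, reader schema v2, writer schema v1:
  height <- height (float32 -> float32, writer optional)
  quantity <- quantity (int64 -> int64, writer optional)
  factor <- factor (float64 -> float64, writer required)
  payload: no writer match
  version <- version (int32 -> int32, writer optional)
  writer field age has no reader counterpart
  => no violations; backward on Account: COMPATIBLE
the other Account changes do not affect what is asked:
  removed field age from record Account (its key 3 joins the reserved list) -> fires no rule on Account, leaving the asked answer as it is
  added field payload to record Account: optional bytes, tag 5 (in v2 it sits immediately before version) -> fires only in the forward direction of Account, which is not asked here


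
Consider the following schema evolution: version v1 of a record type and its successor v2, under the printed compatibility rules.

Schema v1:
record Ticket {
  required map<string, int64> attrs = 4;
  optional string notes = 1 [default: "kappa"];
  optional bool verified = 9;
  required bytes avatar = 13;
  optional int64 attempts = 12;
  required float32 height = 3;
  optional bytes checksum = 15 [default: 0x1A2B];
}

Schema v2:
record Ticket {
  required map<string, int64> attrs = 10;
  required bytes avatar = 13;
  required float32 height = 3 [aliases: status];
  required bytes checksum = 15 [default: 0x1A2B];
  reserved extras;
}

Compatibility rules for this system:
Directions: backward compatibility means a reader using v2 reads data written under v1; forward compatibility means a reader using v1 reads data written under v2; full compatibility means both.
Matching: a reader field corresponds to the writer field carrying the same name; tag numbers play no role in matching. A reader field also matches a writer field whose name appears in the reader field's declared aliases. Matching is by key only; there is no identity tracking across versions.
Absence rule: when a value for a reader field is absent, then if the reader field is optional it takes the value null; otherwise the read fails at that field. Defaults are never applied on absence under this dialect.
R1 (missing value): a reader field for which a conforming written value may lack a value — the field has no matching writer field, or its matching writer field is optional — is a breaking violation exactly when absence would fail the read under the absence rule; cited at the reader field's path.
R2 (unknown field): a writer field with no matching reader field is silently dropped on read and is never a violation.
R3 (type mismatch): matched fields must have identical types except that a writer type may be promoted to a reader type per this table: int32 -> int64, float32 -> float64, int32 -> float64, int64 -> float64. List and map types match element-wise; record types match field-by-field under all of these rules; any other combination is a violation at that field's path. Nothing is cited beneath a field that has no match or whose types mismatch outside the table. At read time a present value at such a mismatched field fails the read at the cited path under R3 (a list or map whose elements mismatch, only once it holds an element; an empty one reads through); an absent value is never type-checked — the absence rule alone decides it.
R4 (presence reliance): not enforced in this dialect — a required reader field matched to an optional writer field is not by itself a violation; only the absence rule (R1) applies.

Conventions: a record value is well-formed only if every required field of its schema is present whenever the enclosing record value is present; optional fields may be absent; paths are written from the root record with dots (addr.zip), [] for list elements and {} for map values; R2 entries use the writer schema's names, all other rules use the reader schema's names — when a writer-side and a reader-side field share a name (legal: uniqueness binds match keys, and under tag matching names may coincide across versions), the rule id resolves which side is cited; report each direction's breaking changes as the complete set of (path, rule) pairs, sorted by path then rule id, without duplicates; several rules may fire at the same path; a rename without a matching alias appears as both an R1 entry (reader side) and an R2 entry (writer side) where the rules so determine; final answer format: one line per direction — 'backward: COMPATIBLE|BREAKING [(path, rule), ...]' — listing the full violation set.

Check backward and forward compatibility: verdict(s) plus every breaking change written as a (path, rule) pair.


backward: BREAKING [(checksum, R1)]; forward: COMPATIBLE []

the writer's type comes first in each Ticket pair
checking backward for Ticket: reader v2 against writer v1:
  attrs: map<string, int64> -> map<string, int64>, writer required; from attrs
  avatar: bytes -> bytes, writer required; from avatar
  height: float32 -> float32, writer required; from height
  checksum: bytes -> bytes, writer optional; from checksum
  notes (writer side), unknown to reader
  verified (writer side), unknown to reader
  attempts (writer side), unknown to reader
  R1 fires at checksum
  backward on Ticket therefore BREAKING (1)
checking forward for Ticket: reader v1 against writer v2:
  attrs: map<string, int64> -> map<string, int64>, writer required; from attrs
  no writer field matches reader notes
  no writer field matches reader verified
  avatar: bytes -> bytes, writer required; from avatar
  no writer field matches reader attempts
  height: float32 -> float32, writer required; from height
  checksum: bytes -> bytes, writer required; from checksum
  => forward: COMPATIBLE


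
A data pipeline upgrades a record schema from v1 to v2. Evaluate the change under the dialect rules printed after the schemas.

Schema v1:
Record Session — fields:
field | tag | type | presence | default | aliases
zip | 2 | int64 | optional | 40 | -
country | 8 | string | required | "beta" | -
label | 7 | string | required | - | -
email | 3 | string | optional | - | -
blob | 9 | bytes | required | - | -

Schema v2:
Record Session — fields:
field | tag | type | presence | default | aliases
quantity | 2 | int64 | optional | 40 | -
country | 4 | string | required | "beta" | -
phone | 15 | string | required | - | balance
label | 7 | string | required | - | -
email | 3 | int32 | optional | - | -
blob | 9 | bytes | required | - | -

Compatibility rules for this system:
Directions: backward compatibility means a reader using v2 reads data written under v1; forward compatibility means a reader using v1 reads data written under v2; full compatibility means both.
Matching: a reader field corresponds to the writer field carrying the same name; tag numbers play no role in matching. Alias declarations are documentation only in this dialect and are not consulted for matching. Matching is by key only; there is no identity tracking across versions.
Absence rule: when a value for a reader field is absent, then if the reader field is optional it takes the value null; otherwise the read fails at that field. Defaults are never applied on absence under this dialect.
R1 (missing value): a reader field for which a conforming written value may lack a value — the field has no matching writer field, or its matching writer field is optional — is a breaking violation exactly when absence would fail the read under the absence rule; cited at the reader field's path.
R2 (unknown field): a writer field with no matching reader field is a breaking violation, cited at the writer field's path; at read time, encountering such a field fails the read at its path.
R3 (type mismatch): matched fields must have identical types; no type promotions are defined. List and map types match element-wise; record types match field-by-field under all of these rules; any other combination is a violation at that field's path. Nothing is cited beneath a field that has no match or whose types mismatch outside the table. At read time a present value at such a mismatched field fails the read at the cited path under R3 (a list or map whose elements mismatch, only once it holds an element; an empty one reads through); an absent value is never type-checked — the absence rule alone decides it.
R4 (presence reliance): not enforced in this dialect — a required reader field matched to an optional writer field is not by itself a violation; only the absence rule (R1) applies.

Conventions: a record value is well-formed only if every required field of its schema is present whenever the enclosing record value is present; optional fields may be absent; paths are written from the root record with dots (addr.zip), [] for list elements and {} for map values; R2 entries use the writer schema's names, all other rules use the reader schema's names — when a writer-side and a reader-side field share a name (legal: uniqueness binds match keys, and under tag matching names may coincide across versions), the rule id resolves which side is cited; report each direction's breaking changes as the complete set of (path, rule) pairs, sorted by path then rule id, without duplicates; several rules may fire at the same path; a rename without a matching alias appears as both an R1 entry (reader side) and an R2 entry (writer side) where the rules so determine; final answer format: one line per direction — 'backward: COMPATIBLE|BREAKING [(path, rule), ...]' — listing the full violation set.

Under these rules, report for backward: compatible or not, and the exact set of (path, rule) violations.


backward: BREAKING [(email, R3), (phone, R1), (zip, R2)]

in Session below, arrows point writer -> reader
checking backward for Session: reader v2 against writer v1:
  quantity has no writer counterpart
  country: string -> string, writer required; from country
  phone has no writer counterpart
  label: string -> string, writer required; from label
  email: string -> int32, writer optional; from email
  blob: bytes -> bytes, writer required; from blob
  writer zip: unknown to reader
  rule R3 violated at email
  rule R1 violated at phone
  rule R2 violated at zip
  backward on Session therefore BREAKING (3)
checking off the Session differences that do not matter here:
  field country in record Session: tag 8 changed to 4 -> inert for the asked Session verdict: nothing fires
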